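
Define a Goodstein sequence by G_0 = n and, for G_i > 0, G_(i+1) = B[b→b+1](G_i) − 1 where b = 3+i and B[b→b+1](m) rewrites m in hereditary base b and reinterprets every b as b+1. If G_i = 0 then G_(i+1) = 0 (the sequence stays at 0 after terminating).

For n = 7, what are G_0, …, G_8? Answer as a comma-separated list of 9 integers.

7, 8, 9, 9, 9, 9, 9, 9, 8

7 —HB3→ 2·3 + 1 —bump→ 2·4 + 1 = 9 —(−1)→ 8
8 —HB4→ 2·4 —bump→ 2·5 = 10 —(−1)→ 9
9 —HB5→ 5 + 4 —bump→ 6 + 4 = 10 —(−1)→ 9
9 —HB6→ 6 + 3 —bump→ 7 + 3 = 10 —(−1)→ 9
9 —HB7→ 7 + 2 —bump→ 8 + 2 = 10 —(−1)→ 9
9 —HB8→ 8 + 1 —bump→ 9 + 1 = 10 —(−1)→ 9
9 —HB9→ 9 —bump→ 10 = 10 —(−1)→ 9
9 —HB10→ 9 —bump→ 9 = 9 —(−1)→ 8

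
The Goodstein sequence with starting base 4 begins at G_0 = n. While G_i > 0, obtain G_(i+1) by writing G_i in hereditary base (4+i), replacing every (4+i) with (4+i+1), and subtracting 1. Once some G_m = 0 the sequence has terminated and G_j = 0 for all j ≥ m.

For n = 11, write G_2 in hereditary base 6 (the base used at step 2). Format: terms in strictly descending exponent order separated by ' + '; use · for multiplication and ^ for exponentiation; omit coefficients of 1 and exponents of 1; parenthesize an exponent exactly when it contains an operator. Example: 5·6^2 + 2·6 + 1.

i=0: 11 = 2·4 + 3 (b=4); 4→5: 2·5 + 3 = 13; 13−1 = 12
i=1: 12 = 2·5 + 2 (b=5); 5→6: 2·6 + 2 = 14; 14−1 = 13
i=2: 13 = 2·6 + 1 (b=6); 6→7: 2·7 + 1 = 15; 15−1 = 14

2·6 + 1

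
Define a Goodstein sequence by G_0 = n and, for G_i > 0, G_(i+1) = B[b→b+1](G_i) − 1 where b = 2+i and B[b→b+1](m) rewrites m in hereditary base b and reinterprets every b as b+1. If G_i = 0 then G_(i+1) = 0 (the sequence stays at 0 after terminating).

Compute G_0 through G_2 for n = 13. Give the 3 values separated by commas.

13, 108, 1279

[0] 13 ≡ 2^(2 + 1) + 2^2 + 1 (base 2). Lift 3: 109. −1: 108.
[1] 108 ≡ 3^(3 + 1) + 3^3 (base 3). Lift 4: 1280. −1: 1279.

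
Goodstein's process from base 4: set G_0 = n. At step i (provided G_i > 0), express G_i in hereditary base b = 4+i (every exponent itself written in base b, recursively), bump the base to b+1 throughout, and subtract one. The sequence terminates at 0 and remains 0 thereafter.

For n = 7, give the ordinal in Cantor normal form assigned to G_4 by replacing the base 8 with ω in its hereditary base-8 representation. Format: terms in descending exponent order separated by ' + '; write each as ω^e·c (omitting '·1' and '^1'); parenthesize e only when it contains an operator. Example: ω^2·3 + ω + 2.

7

7 —HB4→ 4 + 3 —bump→ 5 + 3 = 8 —(−1)→ 7
7 —HB5→ 5 + 2 —bump→ 6 + 2 = 8 —(−1)→ 7
7 —HB6→ 6 + 1 —bump→ 7 + 1 = 8 —(−1)→ 7
7 —HB7→ 7 —bump→ 8 = 8 —(−1)→ 7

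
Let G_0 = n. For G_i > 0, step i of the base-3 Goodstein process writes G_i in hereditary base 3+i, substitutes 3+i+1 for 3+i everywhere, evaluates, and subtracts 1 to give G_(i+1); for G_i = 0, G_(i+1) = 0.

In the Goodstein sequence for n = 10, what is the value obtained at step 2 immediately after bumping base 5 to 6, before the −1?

step 0: 10 = 3^2 + 1; sub 4 for 3: 4^2 + 1; = 17; G_1 = 17−1 = 16
step 1: 16 = 4^2; sub 5 for 4: 5^2; = 25; G_2 = 25−1 = 24
step 2: 24 = 4·5 + 4; sub 6 for 5: 4·6 + 4; = 28; G_3 = 28−1 = 27

28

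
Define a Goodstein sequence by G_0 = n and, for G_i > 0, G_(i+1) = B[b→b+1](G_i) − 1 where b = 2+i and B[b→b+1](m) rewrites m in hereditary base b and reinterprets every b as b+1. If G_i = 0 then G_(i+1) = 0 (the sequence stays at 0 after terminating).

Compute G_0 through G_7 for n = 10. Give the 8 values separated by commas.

10, 83, 1025, 15625, 279935, 4215754, 84073323, 1937434592

10 —HB2→ 2^(2 + 1) + 2 —bump→ 3^(3 + 1) + 3 = 84 —(−1)→ 83
83 —HB3→ 3^(3 + 1) + 2 —bump→ 4^(4 + 1) + 2 = 1026 —(−1)→ 1025
1025 —HB4→ 4^(4 + 1) + 1 —bump→ 5^(5 + 1) + 1 = 15626 —(−1)→ 15625
15625 —HB5→ 5^(5 + 1) —bump→ 6^(6 + 1) = 279936 —(−1)→ 279935
279935 —HB6→ 5·6^6 + 5·6^5 + 5·6^4 + 5·6^3 + 5·6^2 + 5·6 + 5 —bump→ 5·7^7 + 5·7^5 + 5·7^4 + 5·7^3 + 5·7^2 + 5·7 + 5 = 4215755 —(−1)→ 4215754
4215754 —HB7→ 5·7^7 + 5·7^5 + 5·7^4 + 5·7^3 + 5·7^2 + 5·7 + 4 —bump→ 5·8^8 + 5·8^5 + 5·8^4 + 5·8^3 + 5·8^2 + 5·8 + 4 = 84073324 —(−1)→ 84073323
84073323 —HB8→ 5·8^8 + 5·8^5 + 5·8^4 + 5·8^3 + 5·8^2 + 5·8 + 3 —bump→ 5·9^9 + 5·9^5 + 5·9^4 + 5·9^3 + 5·9^2 + 5·9 + 3 = 1937434593 —(−1)→ 1937434592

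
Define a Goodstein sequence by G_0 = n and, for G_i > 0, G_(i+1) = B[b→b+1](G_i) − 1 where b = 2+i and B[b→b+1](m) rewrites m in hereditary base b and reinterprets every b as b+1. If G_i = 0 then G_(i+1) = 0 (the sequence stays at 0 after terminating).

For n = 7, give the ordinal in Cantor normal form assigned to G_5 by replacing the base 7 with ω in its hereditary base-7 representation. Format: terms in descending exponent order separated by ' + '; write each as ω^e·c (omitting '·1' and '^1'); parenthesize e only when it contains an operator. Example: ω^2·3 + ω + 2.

ω^ω

i=0: 7 = 2^2 + 2 + 1 (b=2); 2→3: 3^3 + 3 + 1 = 31; 31−1 = 30
i=1: 30 = 3^3 + 3 (b=3); 3→4: 4^4 + 4 = 260; 260−1 = 259
i=2: 259 = 4^4 + 3 (b=4); 4→5: 5^5 + 3 = 3128; 3128−1 = 3127
i=3: 3127 = 5^5 + 2 (b=5); 5→6: 6^6 + 2 = 46658; 46658−1 = 46657
i=4: 46657 = 6^6 + 1 (b=6); 6→7: 7^7 + 1 = 823544; 823544−1 = 823543
i=5: 823543 = 7^7 (b=7); 7→8: 8^8 = 16777216; 16777216−1 = 16777215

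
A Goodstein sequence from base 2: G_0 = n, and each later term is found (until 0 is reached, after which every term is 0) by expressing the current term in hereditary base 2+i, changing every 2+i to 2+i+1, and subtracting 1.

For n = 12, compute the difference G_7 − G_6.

3352566707

12 —HB2→ 2^(2 + 1) + 2^2 —bump→ 3^(3 + 1) + 3^3 = 108 —(−1)→ 107
107 —HB3→ 3^(3 + 1) + 2·3^2 + 2·3 + 2 —bump→ 4^(4 + 1) + 2·4^2 + 2·4 + 2 = 1066 —(−1)→ 1065
1065 —HB4→ 4^(4 + 1) + 2·4^2 + 2·4 + 1 —bump→ 5^(5 + 1) + 2·5^2 + 2·5 + 1 = 15686 —(−1)→ 15685
15685 —HB5→ 5^(5 + 1) + 2·5^2 + 2·5 —bump→ 6^(6 + 1) + 2·6^2 + 2·6 = 280020 —(−1)→ 280019
280019 —HB6→ 6^(6 + 1) + 2·6^2 + 6 + 5 —bump→ 7^(7 + 1) + 2·7^2 + 7 + 5 = 5764911 —(−1)→ 5764910
5764910 —HB7→ 7^(7 + 1) + 2·7^2 + 7 + 4 —bump→ 8^(8 + 1) + 2·8^2 + 8 + 4 = 134217868 —(−1)→ 134217867
134217867 —HB8→ 8^(8 + 1) + 2·8^2 + 8 + 3 —bump→ 9^(9 + 1) + 2·9^2 + 9 + 3 = 3486784575 —(−1)→ 3486784574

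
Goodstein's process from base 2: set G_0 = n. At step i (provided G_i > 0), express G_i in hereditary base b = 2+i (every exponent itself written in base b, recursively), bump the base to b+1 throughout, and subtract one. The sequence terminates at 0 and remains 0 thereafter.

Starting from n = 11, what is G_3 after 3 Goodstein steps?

15627

i=0: 11 = 2^(2 + 1) + 2 + 1 (b=2); 2→3: 3^(3 + 1) + 3 + 1 = 85; 85−1 = 84
i=1: 84 = 3^(3 + 1) + 3 (b=3); 3→4: 4^(4 + 1) + 4 = 1028; 1028−1 = 1027
i=2: 1027 = 4^(4 + 1) + 3 (b=4); 4→5: 5^(5 + 1) + 3 = 15628; 15628−1 = 15627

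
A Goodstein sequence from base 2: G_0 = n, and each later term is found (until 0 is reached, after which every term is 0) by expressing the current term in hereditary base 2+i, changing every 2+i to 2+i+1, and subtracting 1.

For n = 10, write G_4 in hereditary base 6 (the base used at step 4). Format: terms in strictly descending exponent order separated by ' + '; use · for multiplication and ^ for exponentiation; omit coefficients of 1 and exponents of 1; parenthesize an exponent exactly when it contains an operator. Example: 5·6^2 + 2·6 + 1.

5·6^6 + 5·6^5 + 5·6^4 + 5·6^3 + 5·6^2 + 5·6 + 5

G_0=10  [base 2] 2^(2 + 1) + 2  →[2↦3]→  3^(3 + 1) + 3 = 84  −1 ⇒ G_1=83
G_1=83  [base 3] 3^(3 + 1) + 2  →[3↦4]→  4^(4 + 1) + 2 = 1026  −1 ⇒ G_2=1025
G_2=1025  [base 4] 4^(4 + 1) + 1  →[4↦5]→  5^(5 + 1) + 1 = 15626  −1 ⇒ G_3=15625
G_3=15625  [base 5] 5^(5 + 1)  →[5↦6]→  6^(6 + 1) = 279936  −1 ⇒ G_4=279935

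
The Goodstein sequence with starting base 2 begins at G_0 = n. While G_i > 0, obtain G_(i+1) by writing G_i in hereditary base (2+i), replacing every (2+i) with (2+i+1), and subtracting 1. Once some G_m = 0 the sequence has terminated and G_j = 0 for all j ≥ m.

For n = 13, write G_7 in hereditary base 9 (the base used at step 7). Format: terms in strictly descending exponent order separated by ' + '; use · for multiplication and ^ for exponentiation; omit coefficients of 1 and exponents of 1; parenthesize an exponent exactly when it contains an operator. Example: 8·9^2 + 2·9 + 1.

[0] 13 ≡ 2^(2 + 1) + 2^2 + 1 (base 2). Lift 3: 109. −1: 108.
[1] 108 ≡ 3^(3 + 1) + 3^3 (base 3). Lift 4: 1280. −1: 1279.
[2] 1279 ≡ 4^(4 + 1) + 3·4^3 + 3·4^2 + 3·4 + 3 (base 4). Lift 5: 16093. −1: 16092.
[3] 16092 ≡ 5^(5 + 1) + 3·5^3 + 3·5^2 + 3·5 + 2 (base 5). Lift 6: 280712. −1: 280711.
[4] 280711 ≡ 6^(6 + 1) + 3·6^3 + 3·6^2 + 3·6 + 1 (base 6). Lift 7: 5765999. −1: 5765998.
[5] 5765998 ≡ 7^(7 + 1) + 3·7^3 + 3·7^2 + 3·7 (base 7). Lift 8: 134219480. −1: 134219479.
[6] 134219479 ≡ 8^(8 + 1) + 3·8^3 + 3·8^2 + 2·8 + 7 (base 8). Lift 9: 3486786856. −1: 3486786855.
[7] 3486786855 ≡ 9^(9 + 1) + 3·9^3 + 3·9^2 + 2·9 + 6 (base 9). Lift 10: 100000003326. −1: 100000003325.

9^(9 + 1) + 3·9^3 + 3·9^2 + 2·9 + 6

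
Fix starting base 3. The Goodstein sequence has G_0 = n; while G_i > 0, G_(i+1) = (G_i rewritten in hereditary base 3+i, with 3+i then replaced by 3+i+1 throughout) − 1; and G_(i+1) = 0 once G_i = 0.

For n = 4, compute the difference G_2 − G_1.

0

G_0 = 4. HB_3(4) = 3 + 1. Bump = 5. G_1 = 4.
G_1 = 4. HB_4(4) = 4. Bump = 5. G_2 = 4.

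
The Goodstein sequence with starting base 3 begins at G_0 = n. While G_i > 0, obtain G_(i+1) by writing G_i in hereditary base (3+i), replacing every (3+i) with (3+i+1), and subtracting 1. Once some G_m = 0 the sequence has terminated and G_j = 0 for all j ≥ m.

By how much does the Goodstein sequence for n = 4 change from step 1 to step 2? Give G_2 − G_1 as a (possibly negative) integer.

4 —HB3→ 3 + 1 —bump→ 4 + 1 = 5 —(−1)→ 4
4 —HB4→ 4 —bump→ 5 = 5 —(−1)→ 4

0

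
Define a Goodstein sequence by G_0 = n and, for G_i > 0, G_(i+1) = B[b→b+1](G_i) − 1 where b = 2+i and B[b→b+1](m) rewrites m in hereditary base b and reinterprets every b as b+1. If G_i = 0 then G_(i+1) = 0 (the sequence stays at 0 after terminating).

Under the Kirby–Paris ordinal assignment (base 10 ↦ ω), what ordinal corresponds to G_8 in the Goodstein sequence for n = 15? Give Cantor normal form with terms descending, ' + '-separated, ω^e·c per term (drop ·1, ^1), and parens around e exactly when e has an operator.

[0] 15 ≡ 2^(2 + 1) + 2^2 + 2 + 1 (base 2). Lift 3: 112. −1: 111.
[1] 111 ≡ 3^(3 + 1) + 3^3 + 3 (base 3). Lift 4: 1284. −1: 1283.
[2] 1283 ≡ 4^(4 + 1) + 4^4 + 3 (base 4). Lift 5: 18753. −1: 18752.
[3] 18752 ≡ 5^(5 + 1) + 5^5 + 2 (base 5). Lift 6: 326594. −1: 326593.
[4] 326593 ≡ 6^(6 + 1) + 6^6 + 1 (base 6). Lift 7: 6588345. −1: 6588344.
[5] 6588344 ≡ 7^(7 + 1) + 7^7 (base 7). Lift 8: 150994944. −1: 150994943.
[6] 150994943 ≡ 8^(8 + 1) + 7·8^7 + 7·8^6 + 7·8^5 + 7·8^4 + 7·8^3 + 7·8^2 + 7·8 + 7 (base 8). Lift 9: 3524450281. −1: 3524450280.
[7] 3524450280 ≡ 9^(9 + 1) + 7·9^7 + 7·9^6 + 7·9^5 + 7·9^4 + 7·9^3 + 7·9^2 + 7·9 + 6 (base 9). Lift 10: 100077777776. −1: 100077777775.
[8] 100077777775 ≡ 10^(10 + 1) + 7·10^7 + 7·10^6 + 7·10^5 + 7·10^4 + 7·10^3 + 7·10^2 + 7·10 + 5 (base 10). Lift 11: 3138578427935. −1: 3138578427934.

ω^(ω + 1) + ω^7·7 + ω^6·7 + ω^5·7 + ω^4·7 + ω^3·7 + ω^2·7 + ω·7 + 5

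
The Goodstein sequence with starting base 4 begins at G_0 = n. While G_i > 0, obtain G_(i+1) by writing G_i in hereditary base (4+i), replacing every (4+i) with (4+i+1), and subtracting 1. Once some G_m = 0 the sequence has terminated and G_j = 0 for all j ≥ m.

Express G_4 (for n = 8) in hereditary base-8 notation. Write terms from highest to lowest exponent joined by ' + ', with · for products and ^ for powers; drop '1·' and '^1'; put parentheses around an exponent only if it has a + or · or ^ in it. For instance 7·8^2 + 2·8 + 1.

(0) 8|_4 = 2·4 ↦ 2·5|_5 = 10 ⇒ 9
(1) 9|_5 = 5 + 4 ↦ 6 + 4|_6 = 10 ⇒ 9
(2) 9|_6 = 6 + 3 ↦ 7 + 3|_7 = 10 ⇒ 9
(3) 9|_7 = 7 + 2 ↦ 8 + 2|_8 = 10 ⇒ 9
(4) 9|_8 = 8 + 1 ↦ 9 + 1|_9 = 10 ⇒ 9

8 + 1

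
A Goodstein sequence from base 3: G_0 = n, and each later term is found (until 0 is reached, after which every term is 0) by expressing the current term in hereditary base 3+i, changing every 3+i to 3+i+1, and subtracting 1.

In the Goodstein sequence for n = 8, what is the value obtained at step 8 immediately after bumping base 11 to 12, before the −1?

12

(0) 8|_3 = 2·3 + 2 ↦ 2·4 + 2|_4 = 10 ⇒ 9
(1) 9|_4 = 2·4 + 1 ↦ 2·5 + 1|_5 = 11 ⇒ 10
(2) 10|_5 = 2·5 ↦ 2·6|_6 = 12 ⇒ 11
(3) 11|_6 = 6 + 5 ↦ 7 + 5|_7 = 12 ⇒ 11
(4) 11|_7 = 7 + 4 ↦ 8 + 4|_8 = 12 ⇒ 11
(5) 11|_8 = 8 + 3 ↦ 9 + 3|_9 = 12 ⇒ 11
(6) 11|_9 = 9 + 2 ↦ 10 + 2|_10 = 12 ⇒ 11
(7) 11|_10 = 10 + 1 ↦ 11 + 1|_11 = 12 ⇒ 11
(8) 11|_11 = 11 ↦ 12|_12 = 12 ⇒ 11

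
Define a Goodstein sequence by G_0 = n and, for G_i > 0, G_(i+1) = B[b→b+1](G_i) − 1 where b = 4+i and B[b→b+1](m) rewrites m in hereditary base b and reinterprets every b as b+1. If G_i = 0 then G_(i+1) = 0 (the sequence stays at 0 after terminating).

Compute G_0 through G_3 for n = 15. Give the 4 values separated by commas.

15, 17, 19, 21

i=0: 15 = 3·4 + 3 (b=4); 4→5: 3·5 + 3 = 18; 18−1 = 17
i=1: 17 = 3·5 + 2 (b=5); 5→6: 3·6 + 2 = 20; 20−1 = 19
i=2: 19 = 3·6 + 1 (b=6); 6→7: 3·7 + 1 = 22; 22−1 = 21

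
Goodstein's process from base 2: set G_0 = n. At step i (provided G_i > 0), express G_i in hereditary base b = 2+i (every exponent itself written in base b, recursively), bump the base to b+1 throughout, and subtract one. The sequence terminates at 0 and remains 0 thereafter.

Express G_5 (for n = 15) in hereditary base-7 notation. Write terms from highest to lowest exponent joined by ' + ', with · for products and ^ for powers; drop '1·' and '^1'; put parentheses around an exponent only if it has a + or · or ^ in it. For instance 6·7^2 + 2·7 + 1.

step 0: 15 = 2^(2 + 1) + 2^2 + 2 + 1; sub 3 for 2: 3^(3 + 1) + 3^3 + 3 + 1; = 112; G_1 = 112−1 = 111
step 1: 111 = 3^(3 + 1) + 3^3 + 3; sub 4 for 3: 4^(4 + 1) + 4^4 + 4; = 1284; G_2 = 1284−1 = 1283
step 2: 1283 = 4^(4 + 1) + 4^4 + 3; sub 5 for 4: 5^(5 + 1) + 5^5 + 3; = 18753; G_3 = 18753−1 = 18752
step 3: 18752 = 5^(5 + 1) + 5^5 + 2; sub 6 for 5: 6^(6 + 1) + 6^6 + 2; = 326594; G_4 = 326594−1 = 326593
step 4: 326593 = 6^(6 + 1) + 6^6 + 1; sub 7 for 6: 7^(7 + 1) + 7^7 + 1; = 6588345; G_5 = 6588345−1 = 6588344

7^(7 + 1) + 7^7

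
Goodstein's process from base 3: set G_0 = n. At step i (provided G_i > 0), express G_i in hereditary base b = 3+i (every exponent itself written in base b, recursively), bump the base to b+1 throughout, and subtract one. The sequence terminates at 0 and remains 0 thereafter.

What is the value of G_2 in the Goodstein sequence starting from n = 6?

7

i=0: 6 = 2·3 (b=3); 3→4: 2·4 = 8; 8−1 = 7
i=1: 7 = 4 + 3 (b=4); 4→5: 5 + 3 = 8; 8−1 = 7
i=2: 7 = 5 + 2 (b=5); 5→6: 6 + 2 = 8; 8−1 = 7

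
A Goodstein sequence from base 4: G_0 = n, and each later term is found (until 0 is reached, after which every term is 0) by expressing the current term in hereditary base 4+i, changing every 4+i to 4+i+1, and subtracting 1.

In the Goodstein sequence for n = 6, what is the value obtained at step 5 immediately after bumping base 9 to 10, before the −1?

4

G_0=6  [base 4] 4 + 2  →[4↦5]→  5 + 2 = 7  −1 ⇒ G_1=6
G_1=6  [base 5] 5 + 1  →[5↦6]→  6 + 1 = 7  −1 ⇒ G_2=6
G_2=6  [base 6] 6  →[6↦7]→  7 = 7  −1 ⇒ G_3=6
G_3=6  [base 7] 6  →[7↦8]→  6 = 6  −1 ⇒ G_4=5
G_4=5  [base 8] 5  →[8↦9]→  5 = 5  −1 ⇒ G_5=4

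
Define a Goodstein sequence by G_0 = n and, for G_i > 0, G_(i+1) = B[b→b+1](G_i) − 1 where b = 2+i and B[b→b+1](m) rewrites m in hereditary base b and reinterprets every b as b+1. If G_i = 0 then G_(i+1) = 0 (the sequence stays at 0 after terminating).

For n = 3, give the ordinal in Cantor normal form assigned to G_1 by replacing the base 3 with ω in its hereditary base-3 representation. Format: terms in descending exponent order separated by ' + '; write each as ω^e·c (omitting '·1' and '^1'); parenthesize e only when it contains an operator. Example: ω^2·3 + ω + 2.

i=0: 3 = 2 + 1 (b=2); 2→3: 3 + 1 = 4; 4−1 = 3
i=1: 3 = 3 (b=3); 3→4: 4 = 4; 4−1 = 3

ω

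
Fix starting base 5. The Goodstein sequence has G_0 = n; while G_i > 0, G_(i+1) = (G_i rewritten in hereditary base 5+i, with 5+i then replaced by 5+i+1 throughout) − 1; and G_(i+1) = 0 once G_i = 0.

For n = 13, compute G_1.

i=0: 13 = 2·5 + 3 (b=5); 5→6: 2·6 + 3 = 15; 15−1 = 14
i=1: 14 = 2·6 + 2 (b=6); 6→7: 2·7 + 2 = 16; 16−1 = 15

14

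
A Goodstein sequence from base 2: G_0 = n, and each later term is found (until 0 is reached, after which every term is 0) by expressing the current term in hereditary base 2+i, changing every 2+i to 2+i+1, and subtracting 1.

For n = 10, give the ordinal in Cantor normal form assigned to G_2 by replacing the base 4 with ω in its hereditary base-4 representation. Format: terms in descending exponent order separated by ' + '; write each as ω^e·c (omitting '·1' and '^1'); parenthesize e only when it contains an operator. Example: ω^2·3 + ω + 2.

ω^(ω + 1) + 1

G_0 = 10. HB_2(10) = 2^(2 + 1) + 2. Bump = 84. G_1 = 83.
G_1 = 83. HB_3(83) = 3^(3 + 1) + 2. Bump = 1026. G_2 = 1025.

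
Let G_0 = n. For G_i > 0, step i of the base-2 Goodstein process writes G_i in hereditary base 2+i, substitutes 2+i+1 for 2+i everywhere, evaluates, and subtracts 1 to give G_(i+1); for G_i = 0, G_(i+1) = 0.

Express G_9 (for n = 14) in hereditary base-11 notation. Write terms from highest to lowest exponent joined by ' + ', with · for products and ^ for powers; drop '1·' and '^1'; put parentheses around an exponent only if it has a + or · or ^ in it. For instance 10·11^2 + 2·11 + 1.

11^(11 + 1) + 5·11^5 + 5·11^4 + 5·11^3 + 5·11^2 + 5·11

G_0 = 14. HB_2(14) = 2^(2 + 1) + 2^2 + 2. Bump = 111. G_1 = 110.
G_1 = 110. HB_3(110) = 3^(3 + 1) + 3^3 + 2. Bump = 1282. G_2 = 1281.
G_2 = 1281. HB_4(1281) = 4^(4 + 1) + 4^4 + 1. Bump = 18751. G_3 = 18750.
G_3 = 18750. HB_5(18750) = 5^(5 + 1) + 5^5. Bump = 326592. G_4 = 326591.
G_4 = 326591. HB_6(326591) = 6^(6 + 1) + 5·6^5 + 5·6^4 + 5·6^3 + 5·6^2 + 5·6 + 5. Bump = 5862841. G_5 = 5862840.
G_5 = 5862840. HB_7(5862840) = 7^(7 + 1) + 5·7^5 + 5·7^4 + 5·7^3 + 5·7^2 + 5·7 + 4. Bump = 134404972. G_6 = 134404971.
G_6 = 134404971. HB_8(134404971) = 8^(8 + 1) + 5·8^5 + 5·8^4 + 5·8^3 + 5·8^2 + 5·8 + 3. Bump = 3487116549. G_7 = 3487116548.
G_7 = 3487116548. HB_9(3487116548) = 9^(9 + 1) + 5·9^5 + 5·9^4 + 5·9^3 + 5·9^2 + 5·9 + 2. Bump = 100000555552. G_8 = 100000555551.
G_8 = 100000555551. HB_10(100000555551) = 10^(10 + 1) + 5·10^5 + 5·10^4 + 5·10^3 + 5·10^2 + 5·10 + 1. Bump = 3138429262497. G_9 = 3138429262496.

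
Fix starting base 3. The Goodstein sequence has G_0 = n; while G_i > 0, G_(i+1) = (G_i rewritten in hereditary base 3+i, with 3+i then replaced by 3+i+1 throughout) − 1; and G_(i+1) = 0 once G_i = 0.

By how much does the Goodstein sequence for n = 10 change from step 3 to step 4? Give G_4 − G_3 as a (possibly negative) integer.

3

(0) 10|_3 = 3^2 + 1 ↦ 4^2 + 1|_4 = 17 ⇒ 16
(1) 16|_4 = 4^2 ↦ 5^2|_5 = 25 ⇒ 24
(2) 24|_5 = 4·5 + 4 ↦ 4·6 + 4|_6 = 28 ⇒ 27
(3) 27|_6 = 4·6 + 3 ↦ 4·7 + 3|_7 = 31 ⇒ 30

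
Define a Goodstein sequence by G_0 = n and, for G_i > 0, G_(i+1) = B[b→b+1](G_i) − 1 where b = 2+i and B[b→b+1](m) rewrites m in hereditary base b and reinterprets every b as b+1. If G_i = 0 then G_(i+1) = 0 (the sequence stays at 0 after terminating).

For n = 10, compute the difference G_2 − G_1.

i=0: 10 = 2^(2 + 1) + 2 (b=2); 2→3: 3^(3 + 1) + 3 = 84; 84−1 = 83
i=1: 83 = 3^(3 + 1) + 2 (b=3); 3→4: 4^(4 + 1) + 2 = 1026; 1026−1 = 1025

942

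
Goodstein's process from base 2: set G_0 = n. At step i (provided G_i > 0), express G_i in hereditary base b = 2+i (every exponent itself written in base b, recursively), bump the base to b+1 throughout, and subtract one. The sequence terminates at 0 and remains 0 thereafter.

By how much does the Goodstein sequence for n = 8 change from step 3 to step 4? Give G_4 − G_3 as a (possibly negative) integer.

87085

(0) 8|_2 = 2^(2 + 1) ↦ 3^(3 + 1)|_3 = 81 ⇒ 80
(1) 80|_3 = 2·3^3 + 2·3^2 + 2·3 + 2 ↦ 2·4^4 + 2·4^2 + 2·4 + 2|_4 = 554 ⇒ 553
(2) 553|_4 = 2·4^4 + 2·4^2 + 2·4 + 1 ↦ 2·5^5 + 2·5^2 + 2·5 + 1|_5 = 6311 ⇒ 6310
(3) 6310|_5 = 2·5^5 + 2·5^2 + 2·5 ↦ 2·6^6 + 2·6^2 + 2·6|_6 = 93396 ⇒ 93395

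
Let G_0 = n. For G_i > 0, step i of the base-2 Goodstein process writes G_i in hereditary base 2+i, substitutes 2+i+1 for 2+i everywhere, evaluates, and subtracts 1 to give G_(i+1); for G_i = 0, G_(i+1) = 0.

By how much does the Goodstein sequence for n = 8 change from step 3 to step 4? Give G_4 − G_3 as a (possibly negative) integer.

step 0: 8 = 2^(2 + 1); sub 3 for 2: 3^(3 + 1); = 81; G_1 = 81−1 = 80
step 1: 80 = 2·3^3 + 2·3^2 + 2·3 + 2; sub 4 for 3: 2·4^4 + 2·4^2 + 2·4 + 2; = 554; G_2 = 554−1 = 553
step 2: 553 = 2·4^4 + 2·4^2 + 2·4 + 1; sub 5 for 4: 2·5^5 + 2·5^2 + 2·5 + 1; = 6311; G_3 = 6311−1 = 6310
step 3: 6310 = 2·5^5 + 2·5^2 + 2·5; sub 6 for 5: 2·6^6 + 2·6^2 + 2·6; = 93396; G_4 = 93396−1 = 93395

87085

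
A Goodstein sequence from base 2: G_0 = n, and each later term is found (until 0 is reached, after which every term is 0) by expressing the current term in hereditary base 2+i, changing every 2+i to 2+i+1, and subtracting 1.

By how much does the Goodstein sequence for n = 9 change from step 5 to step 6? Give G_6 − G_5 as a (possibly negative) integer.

i=0: 9 = 2^(2 + 1) + 1 (b=2); 2→3: 3^(3 + 1) + 1 = 82; 82−1 = 81
i=1: 81 = 3^(3 + 1) (b=3); 3→4: 4^(4 + 1) = 1024; 1024−1 = 1023
i=2: 1023 = 3·4^4 + 3·4^3 + 3·4^2 + 3·4 + 3 (b=4); 4→5: 3·5^5 + 3·5^3 + 3·5^2 + 3·5 + 3 = 9843; 9843−1 = 9842
i=3: 9842 = 3·5^5 + 3·5^3 + 3·5^2 + 3·5 + 2 (b=5); 5→6: 3·6^6 + 3·6^3 + 3·6^2 + 3·6 + 2 = 140744; 140744−1 = 140743
i=4: 140743 = 3·6^6 + 3·6^3 + 3·6^2 + 3·6 + 1 (b=6); 6→7: 3·7^7 + 3·7^3 + 3·7^2 + 3·7 + 1 = 2471827; 2471827−1 = 2471826
i=5: 2471826 = 3·7^7 + 3·7^3 + 3·7^2 + 3·7 (b=7); 7→8: 3·8^8 + 3·8^3 + 3·8^2 + 3·8 = 50333400; 50333400−1 = 50333399

47861573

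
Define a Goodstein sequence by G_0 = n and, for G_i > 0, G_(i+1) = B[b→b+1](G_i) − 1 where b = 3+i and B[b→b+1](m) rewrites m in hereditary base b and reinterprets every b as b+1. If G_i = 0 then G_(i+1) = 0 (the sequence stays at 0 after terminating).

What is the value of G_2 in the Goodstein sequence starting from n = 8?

(0) 8|_3 = 2·3 + 2 ↦ 2·4 + 2|_4 = 10 ⇒ 9
(1) 9|_4 = 2·4 + 1 ↦ 2·5 + 1|_5 = 11 ⇒ 10
(2) 10|_5 = 2·5 ↦ 2·6|_6 = 12 ⇒ 11

10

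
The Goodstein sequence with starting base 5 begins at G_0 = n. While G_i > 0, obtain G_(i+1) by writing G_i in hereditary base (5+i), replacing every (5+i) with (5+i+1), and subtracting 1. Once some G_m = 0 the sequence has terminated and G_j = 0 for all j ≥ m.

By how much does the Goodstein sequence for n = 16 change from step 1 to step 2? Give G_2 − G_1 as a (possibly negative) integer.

16 —HB5→ 3·5 + 1 —bump→ 3·6 + 1 = 19 —(−1)→ 18
18 —HB6→ 3·6 —bump→ 3·7 = 21 —(−1)→ 20

2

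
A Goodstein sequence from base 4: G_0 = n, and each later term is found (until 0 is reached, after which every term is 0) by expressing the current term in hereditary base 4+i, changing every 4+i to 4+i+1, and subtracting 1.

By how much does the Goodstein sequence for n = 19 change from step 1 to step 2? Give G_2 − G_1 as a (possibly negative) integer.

step 0: 19 = 4^2 + 3; sub 5 for 4: 5^2 + 3; = 28; G_1 = 28−1 = 27
step 1: 27 = 5^2 + 2; sub 6 for 5: 6^2 + 2; = 38; G_2 = 38−1 = 37

10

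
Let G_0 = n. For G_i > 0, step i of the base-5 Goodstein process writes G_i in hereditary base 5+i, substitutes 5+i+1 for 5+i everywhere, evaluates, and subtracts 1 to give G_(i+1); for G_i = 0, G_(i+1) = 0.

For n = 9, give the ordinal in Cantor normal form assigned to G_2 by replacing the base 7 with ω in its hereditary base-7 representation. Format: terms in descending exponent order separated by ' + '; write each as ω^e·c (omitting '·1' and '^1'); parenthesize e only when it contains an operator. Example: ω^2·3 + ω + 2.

ω + 2

i=0: 9 = 5 + 4 (b=5); 5→6: 6 + 4 = 10; 10−1 = 9
i=1: 9 = 6 + 3 (b=6); 6→7: 7 + 3 = 10; 10−1 = 9
i=2: 9 = 7 + 2 (b=7); 7→8: 8 + 2 = 10; 10−1 = 9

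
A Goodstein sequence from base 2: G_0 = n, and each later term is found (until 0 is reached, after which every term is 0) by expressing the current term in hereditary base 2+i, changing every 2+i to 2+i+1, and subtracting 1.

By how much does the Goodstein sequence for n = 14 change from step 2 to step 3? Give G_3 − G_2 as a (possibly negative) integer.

17469

(0) 14|_2 = 2^(2 + 1) + 2^2 + 2 ↦ 3^(3 + 1) + 3^3 + 3|_3 = 111 ⇒ 110
(1) 110|_3 = 3^(3 + 1) + 3^3 + 2 ↦ 4^(4 + 1) + 4^4 + 2|_4 = 1282 ⇒ 1281
(2) 1281|_4 = 4^(4 + 1) + 4^4 + 1 ↦ 5^(5 + 1) + 5^5 + 1|_5 = 18751 ⇒ 18750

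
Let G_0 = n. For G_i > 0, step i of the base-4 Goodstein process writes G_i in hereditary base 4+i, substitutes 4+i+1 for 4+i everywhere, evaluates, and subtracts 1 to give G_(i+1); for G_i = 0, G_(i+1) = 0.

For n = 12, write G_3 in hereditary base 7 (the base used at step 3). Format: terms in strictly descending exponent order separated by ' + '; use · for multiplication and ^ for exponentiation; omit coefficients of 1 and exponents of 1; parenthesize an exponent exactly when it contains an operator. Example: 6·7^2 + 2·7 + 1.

base 4: 12 = 3·4; at 5: 3·5 = 15; next = 14
base 5: 14 = 2·5 + 4; at 6: 2·6 + 4 = 16; next = 15
base 6: 15 = 2·6 + 3; at 7: 2·7 + 3 = 17; next = 16
base 7: 16 = 2·7 + 2; at 8: 2·8 + 2 = 18; next = 17

2·7 + 2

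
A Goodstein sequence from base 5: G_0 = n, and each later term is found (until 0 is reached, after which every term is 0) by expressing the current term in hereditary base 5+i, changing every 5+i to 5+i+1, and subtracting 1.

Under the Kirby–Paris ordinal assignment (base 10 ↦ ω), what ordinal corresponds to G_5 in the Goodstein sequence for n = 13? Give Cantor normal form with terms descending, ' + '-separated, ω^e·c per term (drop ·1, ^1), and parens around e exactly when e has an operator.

i=0: 13 = 2·5 + 3 (b=5); 5→6: 2·6 + 3 = 15; 15−1 = 14
i=1: 14 = 2·6 + 2 (b=6); 6→7: 2·7 + 2 = 16; 16−1 = 15
i=2: 15 = 2·7 + 1 (b=7); 7→8: 2·8 + 1 = 17; 17−1 = 16
i=3: 16 = 2·8 (b=8); 8→9: 2·9 = 18; 18−1 = 17
i=4: 17 = 9 + 8 (b=9); 9→10: 10 + 8 = 18; 18−1 = 17
i=5: 17 = 10 + 7 (b=10); 10→11: 11 + 7 = 18; 18−1 = 17

ω + 7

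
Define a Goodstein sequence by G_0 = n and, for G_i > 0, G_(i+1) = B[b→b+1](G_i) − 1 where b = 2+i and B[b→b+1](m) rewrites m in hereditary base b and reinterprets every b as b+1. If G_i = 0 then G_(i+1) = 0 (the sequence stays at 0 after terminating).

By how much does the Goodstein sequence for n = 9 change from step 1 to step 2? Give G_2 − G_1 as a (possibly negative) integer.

base 2: 9 = 2^(2 + 1) + 1; at 3: 3^(3 + 1) + 1 = 82; next = 81
base 3: 81 = 3^(3 + 1); at 4: 4^(4 + 1) = 1024; next = 1023

942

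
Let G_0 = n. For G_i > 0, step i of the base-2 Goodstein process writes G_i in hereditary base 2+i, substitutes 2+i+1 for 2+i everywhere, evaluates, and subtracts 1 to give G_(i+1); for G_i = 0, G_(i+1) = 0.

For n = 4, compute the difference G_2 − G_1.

15

i=0: 4 = 2^2 (b=2); 2→3: 3^3 = 27; 27−1 = 26
i=1: 26 = 2·3^2 + 2·3 + 2 (b=3); 3→4: 2·4^2 + 2·4 + 2 = 42; 42−1 = 41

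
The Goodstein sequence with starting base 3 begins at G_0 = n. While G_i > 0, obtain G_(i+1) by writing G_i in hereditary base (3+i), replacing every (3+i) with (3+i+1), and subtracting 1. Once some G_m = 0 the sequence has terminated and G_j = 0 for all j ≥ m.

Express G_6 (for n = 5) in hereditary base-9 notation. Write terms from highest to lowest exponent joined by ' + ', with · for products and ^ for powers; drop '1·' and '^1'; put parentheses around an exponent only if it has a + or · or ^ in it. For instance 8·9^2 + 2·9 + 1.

2

[0] 5 ≡ 3 + 2 (base 3). Lift 4: 6. −1: 5.
[1] 5 ≡ 4 + 1 (base 4). Lift 5: 6. −1: 5.
[2] 5 ≡ 5 (base 5). Lift 6: 6. −1: 5.
[3] 5 ≡ 5 (base 6). Lift 7: 5. −1: 4.
[4] 4 ≡ 4 (base 7). Lift 8: 4. −1: 3.
[5] 3 ≡ 3 (base 8). Lift 9: 3. −1: 2.
[6] 2 ≡ 2 (base 9). Lift 10: 2. −1: 1.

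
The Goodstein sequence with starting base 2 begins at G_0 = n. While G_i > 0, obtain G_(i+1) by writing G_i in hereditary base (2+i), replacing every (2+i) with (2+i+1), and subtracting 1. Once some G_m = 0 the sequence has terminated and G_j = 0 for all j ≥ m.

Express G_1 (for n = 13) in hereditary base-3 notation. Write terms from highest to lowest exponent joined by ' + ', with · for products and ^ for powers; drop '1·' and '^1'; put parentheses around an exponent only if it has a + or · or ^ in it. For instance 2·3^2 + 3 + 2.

step 0: 13 = 2^(2 + 1) + 2^2 + 1; sub 3 for 2: 3^(3 + 1) + 3^3 + 1; = 109; G_1 = 109−1 = 108
step 1: 108 = 3^(3 + 1) + 3^3; sub 4 for 3: 4^(4 + 1) + 4^4; = 1280; G_2 = 1280−1 = 1279

3^(3 + 1) + 3^3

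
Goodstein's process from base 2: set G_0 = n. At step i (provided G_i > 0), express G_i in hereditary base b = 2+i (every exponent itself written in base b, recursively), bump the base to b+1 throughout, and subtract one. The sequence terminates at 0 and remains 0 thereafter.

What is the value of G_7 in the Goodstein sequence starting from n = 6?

332147

(0) 6|_2 = 2^2 + 2 ↦ 3^3 + 3|_3 = 30 ⇒ 29
(1) 29|_3 = 3^3 + 2 ↦ 4^4 + 2|_4 = 258 ⇒ 257
(2) 257|_4 = 4^4 + 1 ↦ 5^5 + 1|_5 = 3126 ⇒ 3125
(3) 3125|_5 = 5^5 ↦ 6^6|_6 = 46656 ⇒ 46655
(4) 46655|_6 = 5·6^5 + 5·6^4 + 5·6^3 + 5·6^2 + 5·6 + 5 ↦ 5·7^5 + 5·7^4 + 5·7^3 + 5·7^2 + 5·7 + 5|_7 = 98040 ⇒ 98039
(5) 98039|_7 = 5·7^5 + 5·7^4 + 5·7^3 + 5·7^2 + 5·7 + 4 ↦ 5·8^5 + 5·8^4 + 5·8^3 + 5·8^2 + 5·8 + 4|_8 = 187244 ⇒ 187243
(6) 187243|_8 = 5·8^5 + 5·8^4 + 5·8^3 + 5·8^2 + 5·8 + 3 ↦ 5·9^5 + 5·9^4 + 5·9^3 + 5·9^2 + 5·9 + 3|_9 = 332148 ⇒ 332147
(7) 332147|_9 = 5·9^5 + 5·9^4 + 5·9^3 + 5·9^2 + 5·9 + 2 ↦ 5·10^5 + 5·10^4 + 5·10^3 + 5·10^2 + 5·10 + 2|_10 = 555552 ⇒ 555551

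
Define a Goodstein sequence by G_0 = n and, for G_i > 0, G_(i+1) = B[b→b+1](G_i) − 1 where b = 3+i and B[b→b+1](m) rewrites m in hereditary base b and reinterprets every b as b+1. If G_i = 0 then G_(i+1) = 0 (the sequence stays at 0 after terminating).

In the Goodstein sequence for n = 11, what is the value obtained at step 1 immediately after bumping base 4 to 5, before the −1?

G_0=11  [base 3] 3^2 + 2  →[3↦4]→  4^2 + 2 = 18  −1 ⇒ G_1=17
G_1=17  [base 4] 4^2 + 1  →[4↦5]→  5^2 + 1 = 26  −1 ⇒ G_2=25

26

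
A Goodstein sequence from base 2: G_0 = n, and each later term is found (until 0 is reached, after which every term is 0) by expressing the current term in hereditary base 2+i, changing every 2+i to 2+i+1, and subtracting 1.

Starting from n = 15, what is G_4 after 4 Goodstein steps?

[0] 15 ≡ 2^(2 + 1) + 2^2 + 2 + 1 (base 2). Lift 3: 112. −1: 111.
[1] 111 ≡ 3^(3 + 1) + 3^3 + 3 (base 3). Lift 4: 1284. −1: 1283.
[2] 1283 ≡ 4^(4 + 1) + 4^4 + 3 (base 4). Lift 5: 18753. −1: 18752.
[3] 18752 ≡ 5^(5 + 1) + 5^5 + 2 (base 5). Lift 6: 326594. −1: 326593.

326593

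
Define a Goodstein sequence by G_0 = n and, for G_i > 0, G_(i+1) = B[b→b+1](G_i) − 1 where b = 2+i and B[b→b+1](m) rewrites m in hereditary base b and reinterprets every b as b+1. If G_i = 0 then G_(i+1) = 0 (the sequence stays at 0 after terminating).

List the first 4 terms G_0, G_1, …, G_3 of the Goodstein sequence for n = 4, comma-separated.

4, 26, 41, 60

(0) 4|_2 = 2^2 ↦ 3^3|_3 = 27 ⇒ 26
(1) 26|_3 = 2·3^2 + 2·3 + 2 ↦ 2·4^2 + 2·4 + 2|_4 = 42 ⇒ 41
(2) 41|_4 = 2·4^2 + 2·4 + 1 ↦ 2·5^2 + 2·5 + 1|_5 = 61 ⇒ 60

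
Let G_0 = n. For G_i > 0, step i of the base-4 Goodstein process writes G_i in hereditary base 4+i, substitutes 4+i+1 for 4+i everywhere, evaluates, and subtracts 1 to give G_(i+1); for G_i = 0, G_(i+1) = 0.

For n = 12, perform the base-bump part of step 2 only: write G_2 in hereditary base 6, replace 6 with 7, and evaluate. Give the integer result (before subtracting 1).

i=0: 12 = 3·4 (b=4); 4→5: 3·5 = 15; 15−1 = 14
i=1: 14 = 2·5 + 4 (b=5); 5→6: 2·6 + 4 = 16; 16−1 = 15
i=2: 15 = 2·6 + 3 (b=6); 6→7: 2·7 + 3 = 17; 17−1 = 16

17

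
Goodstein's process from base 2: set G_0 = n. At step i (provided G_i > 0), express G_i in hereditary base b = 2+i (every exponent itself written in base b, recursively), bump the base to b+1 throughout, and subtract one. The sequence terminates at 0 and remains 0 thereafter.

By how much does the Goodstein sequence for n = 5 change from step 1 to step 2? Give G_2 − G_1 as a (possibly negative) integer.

228

G_0=5  [base 2] 2^2 + 1  →[2↦3]→  3^3 + 1 = 28  −1 ⇒ G_1=27
G_1=27  [base 3] 3^3  →[3↦4]→  4^4 = 256  −1 ⇒ G_2=255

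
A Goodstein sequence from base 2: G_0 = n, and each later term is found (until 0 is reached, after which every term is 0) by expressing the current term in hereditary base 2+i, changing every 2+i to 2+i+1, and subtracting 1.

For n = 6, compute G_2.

[0] 6 ≡ 2^2 + 2 (base 2). Lift 3: 30. −1: 29.
[1] 29 ≡ 3^3 + 2 (base 3). Lift 4: 258. −1: 257.
[2] 257 ≡ 4^4 + 1 (base 4). Lift 5: 3126. −1: 3125.

257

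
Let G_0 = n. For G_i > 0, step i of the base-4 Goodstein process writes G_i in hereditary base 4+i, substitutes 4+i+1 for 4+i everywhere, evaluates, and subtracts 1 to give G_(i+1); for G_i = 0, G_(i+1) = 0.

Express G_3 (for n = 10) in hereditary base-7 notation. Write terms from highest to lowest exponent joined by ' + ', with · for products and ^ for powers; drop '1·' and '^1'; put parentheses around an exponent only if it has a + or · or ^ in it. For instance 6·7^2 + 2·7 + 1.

G_0 = 10. HB_4(10) = 2·4 + 2. Bump = 12. G_1 = 11.
G_1 = 11. HB_5(11) = 2·5 + 1. Bump = 13. G_2 = 12.
G_2 = 12. HB_6(12) = 2·6. Bump = 14. G_3 = 13.
G_3 = 13. HB_7(13) = 7 + 6. Bump = 14. G_4 = 13.

7 + 6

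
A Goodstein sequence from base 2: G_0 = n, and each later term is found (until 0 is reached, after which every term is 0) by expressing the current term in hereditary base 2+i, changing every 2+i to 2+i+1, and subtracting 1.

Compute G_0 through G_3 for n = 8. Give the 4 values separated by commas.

8, 80, 553, 6310

[0] 8 ≡ 2^(2 + 1) (base 2). Lift 3: 81. −1: 80.
[1] 80 ≡ 2·3^3 + 2·3^2 + 2·3 + 2 (base 3). Lift 4: 554. −1: 553.
[2] 553 ≡ 2·4^4 + 2·4^2 + 2·4 + 1 (base 4). Lift 5: 6311. −1: 6310.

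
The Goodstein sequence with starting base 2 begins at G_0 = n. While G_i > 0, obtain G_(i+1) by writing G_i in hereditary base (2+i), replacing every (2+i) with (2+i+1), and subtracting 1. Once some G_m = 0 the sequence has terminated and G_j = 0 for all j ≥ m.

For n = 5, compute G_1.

i=0: 5 = 2^2 + 1 (b=2); 2→3: 3^3 + 1 = 28; 28−1 = 27
i=1: 27 = 3^3 (b=3); 3→4: 4^4 = 256; 256−1 = 255

27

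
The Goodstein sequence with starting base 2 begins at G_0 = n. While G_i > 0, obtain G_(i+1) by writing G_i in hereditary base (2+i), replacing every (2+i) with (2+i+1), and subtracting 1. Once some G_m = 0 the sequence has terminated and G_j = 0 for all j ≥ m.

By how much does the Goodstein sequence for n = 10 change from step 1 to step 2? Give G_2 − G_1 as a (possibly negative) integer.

942

10 —HB2→ 2^(2 + 1) + 2 —bump→ 3^(3 + 1) + 3 = 84 —(−1)→ 83
83 —HB3→ 3^(3 + 1) + 2 —bump→ 4^(4 + 1) + 2 = 1026 —(−1)→ 1025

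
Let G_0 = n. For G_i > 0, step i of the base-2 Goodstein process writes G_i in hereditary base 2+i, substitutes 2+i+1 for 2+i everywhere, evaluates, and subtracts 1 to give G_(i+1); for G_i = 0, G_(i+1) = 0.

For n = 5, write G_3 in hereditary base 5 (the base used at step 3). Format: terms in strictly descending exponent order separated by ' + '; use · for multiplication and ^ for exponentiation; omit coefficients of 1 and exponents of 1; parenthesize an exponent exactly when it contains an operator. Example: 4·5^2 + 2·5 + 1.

5 —HB2→ 2^2 + 1 —bump→ 3^3 + 1 = 28 —(−1)→ 27
27 —HB3→ 3^3 —bump→ 4^4 = 256 —(−1)→ 255
255 —HB4→ 3·4^3 + 3·4^2 + 3·4 + 3 —bump→ 3·5^3 + 3·5^2 + 3·5 + 3 = 468 —(−1)→ 467
467 —HB5→ 3·5^3 + 3·5^2 + 3·5 + 2 —bump→ 3·6^3 + 3·6^2 + 3·6 + 2 = 776 —(−1)→ 775

3·5^3 + 3·5^2 + 3·5 + 2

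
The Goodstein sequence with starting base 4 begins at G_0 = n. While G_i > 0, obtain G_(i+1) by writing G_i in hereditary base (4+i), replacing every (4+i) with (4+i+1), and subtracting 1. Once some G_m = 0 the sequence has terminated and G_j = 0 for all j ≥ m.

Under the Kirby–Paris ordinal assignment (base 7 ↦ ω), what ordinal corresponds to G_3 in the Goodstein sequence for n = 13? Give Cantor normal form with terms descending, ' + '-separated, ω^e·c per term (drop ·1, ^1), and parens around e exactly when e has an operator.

13 —HB4→ 3·4 + 1 —bump→ 3·5 + 1 = 16 —(−1)→ 15
15 —HB5→ 3·5 —bump→ 3·6 = 18 —(−1)→ 17
17 —HB6→ 2·6 + 5 —bump→ 2·7 + 5 = 19 —(−1)→ 18
18 —HB7→ 2·7 + 4 —bump→ 2·8 + 4 = 20 —(−1)→ 19

ω·2 + 4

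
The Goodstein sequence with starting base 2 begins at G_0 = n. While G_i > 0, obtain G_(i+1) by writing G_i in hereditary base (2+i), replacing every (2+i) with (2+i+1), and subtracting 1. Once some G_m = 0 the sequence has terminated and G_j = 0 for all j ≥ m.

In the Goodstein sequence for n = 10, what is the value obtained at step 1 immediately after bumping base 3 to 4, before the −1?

1026

10 —HB2→ 2^(2 + 1) + 2 —bump→ 3^(3 + 1) + 3 = 84 —(−1)→ 83
83 —HB3→ 3^(3 + 1) + 2 —bump→ 4^(4 + 1) + 2 = 1026 —(−1)→ 1025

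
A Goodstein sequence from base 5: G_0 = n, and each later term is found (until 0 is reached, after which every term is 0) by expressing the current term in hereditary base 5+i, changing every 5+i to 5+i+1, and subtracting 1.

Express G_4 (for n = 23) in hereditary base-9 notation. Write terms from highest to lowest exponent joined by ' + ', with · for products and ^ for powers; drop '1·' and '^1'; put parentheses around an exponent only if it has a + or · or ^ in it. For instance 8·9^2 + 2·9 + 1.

3·9 + 8

G_0 = 23. HB_5(23) = 4·5 + 3. Bump = 27. G_1 = 26.
G_1 = 26. HB_6(26) = 4·6 + 2. Bump = 30. G_2 = 29.
G_2 = 29. HB_7(29) = 4·7 + 1. Bump = 33. G_3 = 32.
G_3 = 32. HB_8(32) = 4·8. Bump = 36. G_4 = 35.
G_4 = 35. HB_9(35) = 3·9 + 8. Bump = 38. G_5 = 37.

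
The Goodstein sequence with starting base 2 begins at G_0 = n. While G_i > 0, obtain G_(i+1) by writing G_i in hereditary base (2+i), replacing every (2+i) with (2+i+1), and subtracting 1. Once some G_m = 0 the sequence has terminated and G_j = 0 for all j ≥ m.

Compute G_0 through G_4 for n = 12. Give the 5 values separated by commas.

12 —HB2→ 2^(2 + 1) + 2^2 —bump→ 3^(3 + 1) + 3^3 = 108 —(−1)→ 107
107 —HB3→ 3^(3 + 1) + 2·3^2 + 2·3 + 2 —bump→ 4^(4 + 1) + 2·4^2 + 2·4 + 2 = 1066 —(−1)→ 1065
1065 —HB4→ 4^(4 + 1) + 2·4^2 + 2·4 + 1 —bump→ 5^(5 + 1) + 2·5^2 + 2·5 + 1 = 15686 —(−1)→ 15685
15685 —HB5→ 5^(5 + 1) + 2·5^2 + 2·5 —bump→ 6^(6 + 1) + 2·6^2 + 2·6 = 280020 —(−1)→ 280019

12, 107, 1065, 15685, 280019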